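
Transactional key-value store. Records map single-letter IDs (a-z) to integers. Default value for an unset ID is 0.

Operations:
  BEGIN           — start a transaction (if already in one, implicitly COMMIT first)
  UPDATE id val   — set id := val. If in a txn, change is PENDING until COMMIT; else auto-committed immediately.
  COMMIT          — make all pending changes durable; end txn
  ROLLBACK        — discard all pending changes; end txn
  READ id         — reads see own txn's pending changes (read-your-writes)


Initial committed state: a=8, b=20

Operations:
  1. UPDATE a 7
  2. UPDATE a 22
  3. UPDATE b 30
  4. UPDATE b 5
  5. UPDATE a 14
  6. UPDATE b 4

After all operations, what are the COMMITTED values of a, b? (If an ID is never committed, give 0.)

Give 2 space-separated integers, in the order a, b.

Answer: 14 4

Derivation:
Initial committed: {a=8, b=20}
Op 1: UPDATE a=7 (auto-commit; committed a=7)
Op 2: UPDATE a=22 (auto-commit; committed a=22)
Op 3: UPDATE b=30 (auto-commit; committed b=30)
Op 4: UPDATE b=5 (auto-commit; committed b=5)
Op 5: UPDATE a=14 (auto-commit; committed a=14)
Op 6: UPDATE b=4 (auto-commit; committed b=4)
Final committed: {a=14, b=4}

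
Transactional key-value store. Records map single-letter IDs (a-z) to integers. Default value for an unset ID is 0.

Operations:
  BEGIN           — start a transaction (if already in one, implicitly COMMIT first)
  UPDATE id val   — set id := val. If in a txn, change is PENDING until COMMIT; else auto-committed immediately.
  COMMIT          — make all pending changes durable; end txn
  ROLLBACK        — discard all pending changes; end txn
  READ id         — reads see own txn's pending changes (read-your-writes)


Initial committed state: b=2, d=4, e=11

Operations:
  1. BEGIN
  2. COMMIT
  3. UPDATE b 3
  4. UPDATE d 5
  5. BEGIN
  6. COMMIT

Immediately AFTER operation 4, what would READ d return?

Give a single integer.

Initial committed: {b=2, d=4, e=11}
Op 1: BEGIN: in_txn=True, pending={}
Op 2: COMMIT: merged [] into committed; committed now {b=2, d=4, e=11}
Op 3: UPDATE b=3 (auto-commit; committed b=3)
Op 4: UPDATE d=5 (auto-commit; committed d=5)
After op 4: visible(d) = 5 (pending={}, committed={b=3, d=5, e=11})

Answer: 5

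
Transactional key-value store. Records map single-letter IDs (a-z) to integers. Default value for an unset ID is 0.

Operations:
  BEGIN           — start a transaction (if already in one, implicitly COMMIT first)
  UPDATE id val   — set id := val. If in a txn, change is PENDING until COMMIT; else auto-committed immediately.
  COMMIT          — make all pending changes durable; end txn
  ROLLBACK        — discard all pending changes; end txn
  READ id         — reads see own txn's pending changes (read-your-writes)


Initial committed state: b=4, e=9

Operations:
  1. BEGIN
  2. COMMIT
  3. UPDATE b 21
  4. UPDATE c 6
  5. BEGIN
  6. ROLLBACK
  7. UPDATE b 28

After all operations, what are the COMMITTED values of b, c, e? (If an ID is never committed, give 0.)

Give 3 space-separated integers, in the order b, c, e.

Initial committed: {b=4, e=9}
Op 1: BEGIN: in_txn=True, pending={}
Op 2: COMMIT: merged [] into committed; committed now {b=4, e=9}
Op 3: UPDATE b=21 (auto-commit; committed b=21)
Op 4: UPDATE c=6 (auto-commit; committed c=6)
Op 5: BEGIN: in_txn=True, pending={}
Op 6: ROLLBACK: discarded pending []; in_txn=False
Op 7: UPDATE b=28 (auto-commit; committed b=28)
Final committed: {b=28, c=6, e=9}

Answer: 28 6 9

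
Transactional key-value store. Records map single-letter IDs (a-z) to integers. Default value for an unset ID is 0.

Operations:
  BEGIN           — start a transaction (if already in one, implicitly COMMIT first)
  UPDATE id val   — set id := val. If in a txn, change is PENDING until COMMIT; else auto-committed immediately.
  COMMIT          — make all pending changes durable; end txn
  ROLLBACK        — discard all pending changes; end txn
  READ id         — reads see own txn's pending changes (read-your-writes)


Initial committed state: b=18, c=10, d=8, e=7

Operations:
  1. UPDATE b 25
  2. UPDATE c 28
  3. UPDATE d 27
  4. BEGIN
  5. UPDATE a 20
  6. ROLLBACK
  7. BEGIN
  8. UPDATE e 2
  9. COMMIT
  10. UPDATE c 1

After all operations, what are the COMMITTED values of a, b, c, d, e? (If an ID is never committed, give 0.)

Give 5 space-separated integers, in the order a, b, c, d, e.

Answer: 0 25 1 27 2

Derivation:
Initial committed: {b=18, c=10, d=8, e=7}
Op 1: UPDATE b=25 (auto-commit; committed b=25)
Op 2: UPDATE c=28 (auto-commit; committed c=28)
Op 3: UPDATE d=27 (auto-commit; committed d=27)
Op 4: BEGIN: in_txn=True, pending={}
Op 5: UPDATE a=20 (pending; pending now {a=20})
Op 6: ROLLBACK: discarded pending ['a']; in_txn=False
Op 7: BEGIN: in_txn=True, pending={}
Op 8: UPDATE e=2 (pending; pending now {e=2})
Op 9: COMMIT: merged ['e'] into committed; committed now {b=25, c=28, d=27, e=2}
Op 10: UPDATE c=1 (auto-commit; committed c=1)
Final committed: {b=25, c=1, d=27, e=2}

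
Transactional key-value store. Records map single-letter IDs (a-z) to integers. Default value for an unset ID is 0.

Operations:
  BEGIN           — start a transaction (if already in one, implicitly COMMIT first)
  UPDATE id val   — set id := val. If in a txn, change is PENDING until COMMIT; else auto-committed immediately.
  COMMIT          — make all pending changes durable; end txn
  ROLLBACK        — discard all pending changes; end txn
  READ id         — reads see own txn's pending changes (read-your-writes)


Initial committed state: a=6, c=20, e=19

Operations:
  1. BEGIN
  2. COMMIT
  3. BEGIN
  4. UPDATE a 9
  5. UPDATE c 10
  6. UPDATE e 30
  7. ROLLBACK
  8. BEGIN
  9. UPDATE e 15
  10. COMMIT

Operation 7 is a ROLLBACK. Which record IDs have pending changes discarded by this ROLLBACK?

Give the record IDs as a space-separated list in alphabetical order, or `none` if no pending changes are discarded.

Initial committed: {a=6, c=20, e=19}
Op 1: BEGIN: in_txn=True, pending={}
Op 2: COMMIT: merged [] into committed; committed now {a=6, c=20, e=19}
Op 3: BEGIN: in_txn=True, pending={}
Op 4: UPDATE a=9 (pending; pending now {a=9})
Op 5: UPDATE c=10 (pending; pending now {a=9, c=10})
Op 6: UPDATE e=30 (pending; pending now {a=9, c=10, e=30})
Op 7: ROLLBACK: discarded pending ['a', 'c', 'e']; in_txn=False
Op 8: BEGIN: in_txn=True, pending={}
Op 9: UPDATE e=15 (pending; pending now {e=15})
Op 10: COMMIT: merged ['e'] into committed; committed now {a=6, c=20, e=15}
ROLLBACK at op 7 discards: ['a', 'c', 'e']

Answer: a c e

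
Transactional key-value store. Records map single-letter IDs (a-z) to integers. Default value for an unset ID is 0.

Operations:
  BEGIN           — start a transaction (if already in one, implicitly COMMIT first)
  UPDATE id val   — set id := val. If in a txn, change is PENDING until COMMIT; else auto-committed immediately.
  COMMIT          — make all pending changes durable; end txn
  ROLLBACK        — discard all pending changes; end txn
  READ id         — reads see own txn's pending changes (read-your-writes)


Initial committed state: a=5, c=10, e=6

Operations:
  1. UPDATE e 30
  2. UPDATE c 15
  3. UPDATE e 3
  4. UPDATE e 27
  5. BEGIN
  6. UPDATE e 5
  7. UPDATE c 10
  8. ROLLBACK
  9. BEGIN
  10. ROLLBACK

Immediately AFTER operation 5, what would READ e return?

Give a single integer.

Answer: 27

Derivation:
Initial committed: {a=5, c=10, e=6}
Op 1: UPDATE e=30 (auto-commit; committed e=30)
Op 2: UPDATE c=15 (auto-commit; committed c=15)
Op 3: UPDATE e=3 (auto-commit; committed e=3)
Op 4: UPDATE e=27 (auto-commit; committed e=27)
Op 5: BEGIN: in_txn=True, pending={}
After op 5: visible(e) = 27 (pending={}, committed={a=5, c=15, e=27})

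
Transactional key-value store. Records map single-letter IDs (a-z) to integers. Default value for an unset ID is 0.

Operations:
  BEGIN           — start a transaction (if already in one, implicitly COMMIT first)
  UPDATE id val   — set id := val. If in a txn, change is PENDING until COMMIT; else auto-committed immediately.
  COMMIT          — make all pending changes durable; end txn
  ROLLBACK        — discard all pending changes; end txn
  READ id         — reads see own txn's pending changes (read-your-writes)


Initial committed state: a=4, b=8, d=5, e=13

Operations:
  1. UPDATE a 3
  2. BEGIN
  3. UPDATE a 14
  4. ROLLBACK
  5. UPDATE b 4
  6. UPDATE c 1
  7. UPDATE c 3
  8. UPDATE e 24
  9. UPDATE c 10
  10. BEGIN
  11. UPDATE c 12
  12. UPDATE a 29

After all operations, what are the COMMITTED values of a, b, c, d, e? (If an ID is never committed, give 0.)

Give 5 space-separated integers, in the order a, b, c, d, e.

Answer: 3 4 10 5 24

Derivation:
Initial committed: {a=4, b=8, d=5, e=13}
Op 1: UPDATE a=3 (auto-commit; committed a=3)
Op 2: BEGIN: in_txn=True, pending={}
Op 3: UPDATE a=14 (pending; pending now {a=14})
Op 4: ROLLBACK: discarded pending ['a']; in_txn=False
Op 5: UPDATE b=4 (auto-commit; committed b=4)
Op 6: UPDATE c=1 (auto-commit; committed c=1)
Op 7: UPDATE c=3 (auto-commit; committed c=3)
Op 8: UPDATE e=24 (auto-commit; committed e=24)
Op 9: UPDATE c=10 (auto-commit; committed c=10)
Op 10: BEGIN: in_txn=True, pending={}
Op 11: UPDATE c=12 (pending; pending now {c=12})
Op 12: UPDATE a=29 (pending; pending now {a=29, c=12})
Final committed: {a=3, b=4, c=10, d=5, e=24}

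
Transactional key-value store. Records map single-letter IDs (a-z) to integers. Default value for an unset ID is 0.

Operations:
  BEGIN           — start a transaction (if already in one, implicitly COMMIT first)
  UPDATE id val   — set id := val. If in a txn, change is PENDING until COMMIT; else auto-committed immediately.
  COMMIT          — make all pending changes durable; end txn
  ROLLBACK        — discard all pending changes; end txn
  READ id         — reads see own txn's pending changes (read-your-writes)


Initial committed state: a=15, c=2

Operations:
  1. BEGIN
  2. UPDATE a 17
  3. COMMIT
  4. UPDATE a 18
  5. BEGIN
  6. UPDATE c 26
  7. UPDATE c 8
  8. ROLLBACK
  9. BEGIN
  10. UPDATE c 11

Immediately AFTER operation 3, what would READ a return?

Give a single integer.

Answer: 17

Derivation:
Initial committed: {a=15, c=2}
Op 1: BEGIN: in_txn=True, pending={}
Op 2: UPDATE a=17 (pending; pending now {a=17})
Op 3: COMMIT: merged ['a'] into committed; committed now {a=17, c=2}
After op 3: visible(a) = 17 (pending={}, committed={a=17, c=2})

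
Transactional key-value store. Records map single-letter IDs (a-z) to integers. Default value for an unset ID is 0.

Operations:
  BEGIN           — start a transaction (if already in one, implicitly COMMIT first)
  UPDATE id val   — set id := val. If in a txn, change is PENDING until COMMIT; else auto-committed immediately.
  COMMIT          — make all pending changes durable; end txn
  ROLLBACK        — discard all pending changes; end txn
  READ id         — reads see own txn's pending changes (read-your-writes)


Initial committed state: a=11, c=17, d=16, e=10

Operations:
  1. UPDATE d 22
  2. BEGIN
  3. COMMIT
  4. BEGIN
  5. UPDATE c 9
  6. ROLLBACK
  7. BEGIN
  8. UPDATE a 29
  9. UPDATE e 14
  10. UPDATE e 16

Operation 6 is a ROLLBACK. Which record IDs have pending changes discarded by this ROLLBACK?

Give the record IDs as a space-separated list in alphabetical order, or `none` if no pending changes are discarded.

Initial committed: {a=11, c=17, d=16, e=10}
Op 1: UPDATE d=22 (auto-commit; committed d=22)
Op 2: BEGIN: in_txn=True, pending={}
Op 3: COMMIT: merged [] into committed; committed now {a=11, c=17, d=22, e=10}
Op 4: BEGIN: in_txn=True, pending={}
Op 5: UPDATE c=9 (pending; pending now {c=9})
Op 6: ROLLBACK: discarded pending ['c']; in_txn=False
Op 7: BEGIN: in_txn=True, pending={}
Op 8: UPDATE a=29 (pending; pending now {a=29})
Op 9: UPDATE e=14 (pending; pending now {a=29, e=14})
Op 10: UPDATE e=16 (pending; pending now {a=29, e=16})
ROLLBACK at op 6 discards: ['c']

Answer: c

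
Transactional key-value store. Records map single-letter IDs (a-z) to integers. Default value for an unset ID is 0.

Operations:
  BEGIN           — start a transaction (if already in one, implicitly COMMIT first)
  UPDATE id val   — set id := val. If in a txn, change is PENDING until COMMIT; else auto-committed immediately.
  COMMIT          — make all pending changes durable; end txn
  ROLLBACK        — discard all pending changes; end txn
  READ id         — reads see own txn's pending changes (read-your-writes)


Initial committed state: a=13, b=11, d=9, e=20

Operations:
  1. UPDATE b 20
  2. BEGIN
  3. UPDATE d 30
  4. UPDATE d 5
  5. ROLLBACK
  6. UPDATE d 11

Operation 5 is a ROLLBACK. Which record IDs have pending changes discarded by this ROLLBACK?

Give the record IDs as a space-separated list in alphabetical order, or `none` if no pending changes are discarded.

Answer: d

Derivation:
Initial committed: {a=13, b=11, d=9, e=20}
Op 1: UPDATE b=20 (auto-commit; committed b=20)
Op 2: BEGIN: in_txn=True, pending={}
Op 3: UPDATE d=30 (pending; pending now {d=30})
Op 4: UPDATE d=5 (pending; pending now {d=5})
Op 5: ROLLBACK: discarded pending ['d']; in_txn=False
Op 6: UPDATE d=11 (auto-commit; committed d=11)
ROLLBACK at op 5 discards: ['d']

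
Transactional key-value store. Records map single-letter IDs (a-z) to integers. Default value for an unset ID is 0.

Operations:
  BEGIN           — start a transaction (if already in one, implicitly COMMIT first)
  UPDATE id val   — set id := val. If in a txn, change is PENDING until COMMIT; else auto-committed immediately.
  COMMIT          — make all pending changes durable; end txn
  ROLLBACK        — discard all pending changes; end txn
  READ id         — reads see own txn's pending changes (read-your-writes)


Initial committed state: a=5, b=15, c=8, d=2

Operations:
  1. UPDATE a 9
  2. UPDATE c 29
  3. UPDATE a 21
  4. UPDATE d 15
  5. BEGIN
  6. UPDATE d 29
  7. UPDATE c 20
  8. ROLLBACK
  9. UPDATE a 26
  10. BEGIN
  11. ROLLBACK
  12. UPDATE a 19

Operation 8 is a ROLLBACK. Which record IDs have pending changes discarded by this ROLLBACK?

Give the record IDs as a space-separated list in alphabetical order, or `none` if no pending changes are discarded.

Initial committed: {a=5, b=15, c=8, d=2}
Op 1: UPDATE a=9 (auto-commit; committed a=9)
Op 2: UPDATE c=29 (auto-commit; committed c=29)
Op 3: UPDATE a=21 (auto-commit; committed a=21)
Op 4: UPDATE d=15 (auto-commit; committed d=15)
Op 5: BEGIN: in_txn=True, pending={}
Op 6: UPDATE d=29 (pending; pending now {d=29})
Op 7: UPDATE c=20 (pending; pending now {c=20, d=29})
Op 8: ROLLBACK: discarded pending ['c', 'd']; in_txn=False
Op 9: UPDATE a=26 (auto-commit; committed a=26)
Op 10: BEGIN: in_txn=True, pending={}
Op 11: ROLLBACK: discarded pending []; in_txn=False
Op 12: UPDATE a=19 (auto-commit; committed a=19)
ROLLBACK at op 8 discards: ['c', 'd']

Answer: c d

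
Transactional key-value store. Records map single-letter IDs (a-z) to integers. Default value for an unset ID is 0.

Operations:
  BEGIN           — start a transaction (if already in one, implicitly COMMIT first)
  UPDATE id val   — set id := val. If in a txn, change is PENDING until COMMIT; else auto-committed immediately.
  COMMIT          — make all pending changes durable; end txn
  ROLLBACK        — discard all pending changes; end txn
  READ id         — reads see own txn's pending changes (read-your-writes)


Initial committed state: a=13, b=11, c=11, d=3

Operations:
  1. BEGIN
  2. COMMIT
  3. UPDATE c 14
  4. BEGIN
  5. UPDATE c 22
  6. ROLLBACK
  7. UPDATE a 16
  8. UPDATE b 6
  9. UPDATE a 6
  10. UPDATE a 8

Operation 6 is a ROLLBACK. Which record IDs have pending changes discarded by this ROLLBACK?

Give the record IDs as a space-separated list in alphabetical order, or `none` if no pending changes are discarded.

Initial committed: {a=13, b=11, c=11, d=3}
Op 1: BEGIN: in_txn=True, pending={}
Op 2: COMMIT: merged [] into committed; committed now {a=13, b=11, c=11, d=3}
Op 3: UPDATE c=14 (auto-commit; committed c=14)
Op 4: BEGIN: in_txn=True, pending={}
Op 5: UPDATE c=22 (pending; pending now {c=22})
Op 6: ROLLBACK: discarded pending ['c']; in_txn=False
Op 7: UPDATE a=16 (auto-commit; committed a=16)
Op 8: UPDATE b=6 (auto-commit; committed b=6)
Op 9: UPDATE a=6 (auto-commit; committed a=6)
Op 10: UPDATE a=8 (auto-commit; committed a=8)
ROLLBACK at op 6 discards: ['c']

Answer: c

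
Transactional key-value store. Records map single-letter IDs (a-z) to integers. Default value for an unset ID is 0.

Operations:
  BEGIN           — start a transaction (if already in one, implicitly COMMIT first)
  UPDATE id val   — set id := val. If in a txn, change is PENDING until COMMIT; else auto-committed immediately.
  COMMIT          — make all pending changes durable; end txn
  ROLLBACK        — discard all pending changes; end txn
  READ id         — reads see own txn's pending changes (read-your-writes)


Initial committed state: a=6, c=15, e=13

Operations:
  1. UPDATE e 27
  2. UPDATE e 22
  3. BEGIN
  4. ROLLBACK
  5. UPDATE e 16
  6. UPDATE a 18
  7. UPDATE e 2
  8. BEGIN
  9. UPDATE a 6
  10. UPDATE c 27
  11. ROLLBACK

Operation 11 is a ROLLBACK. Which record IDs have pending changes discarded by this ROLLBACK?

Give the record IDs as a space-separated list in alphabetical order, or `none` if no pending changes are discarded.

Initial committed: {a=6, c=15, e=13}
Op 1: UPDATE e=27 (auto-commit; committed e=27)
Op 2: UPDATE e=22 (auto-commit; committed e=22)
Op 3: BEGIN: in_txn=True, pending={}
Op 4: ROLLBACK: discarded pending []; in_txn=False
Op 5: UPDATE e=16 (auto-commit; committed e=16)
Op 6: UPDATE a=18 (auto-commit; committed a=18)
Op 7: UPDATE e=2 (auto-commit; committed e=2)
Op 8: BEGIN: in_txn=True, pending={}
Op 9: UPDATE a=6 (pending; pending now {a=6})
Op 10: UPDATE c=27 (pending; pending now {a=6, c=27})
Op 11: ROLLBACK: discarded pending ['a', 'c']; in_txn=False
ROLLBACK at op 11 discards: ['a', 'c']

Answer: a c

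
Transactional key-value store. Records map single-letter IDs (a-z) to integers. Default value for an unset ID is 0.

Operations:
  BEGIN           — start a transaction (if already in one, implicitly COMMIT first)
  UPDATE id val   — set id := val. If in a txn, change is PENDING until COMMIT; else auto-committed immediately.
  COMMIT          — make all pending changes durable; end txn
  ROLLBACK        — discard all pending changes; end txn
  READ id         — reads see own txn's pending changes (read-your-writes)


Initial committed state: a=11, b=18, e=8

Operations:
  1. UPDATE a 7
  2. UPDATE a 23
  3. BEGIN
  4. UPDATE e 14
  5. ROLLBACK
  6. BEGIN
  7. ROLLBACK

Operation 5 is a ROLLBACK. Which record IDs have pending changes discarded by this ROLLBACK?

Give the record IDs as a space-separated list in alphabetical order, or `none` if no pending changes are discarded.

Initial committed: {a=11, b=18, e=8}
Op 1: UPDATE a=7 (auto-commit; committed a=7)
Op 2: UPDATE a=23 (auto-commit; committed a=23)
Op 3: BEGIN: in_txn=True, pending={}
Op 4: UPDATE e=14 (pending; pending now {e=14})
Op 5: ROLLBACK: discarded pending ['e']; in_txn=False
Op 6: BEGIN: in_txn=True, pending={}
Op 7: ROLLBACK: discarded pending []; in_txn=False
ROLLBACK at op 5 discards: ['e']

Answer: e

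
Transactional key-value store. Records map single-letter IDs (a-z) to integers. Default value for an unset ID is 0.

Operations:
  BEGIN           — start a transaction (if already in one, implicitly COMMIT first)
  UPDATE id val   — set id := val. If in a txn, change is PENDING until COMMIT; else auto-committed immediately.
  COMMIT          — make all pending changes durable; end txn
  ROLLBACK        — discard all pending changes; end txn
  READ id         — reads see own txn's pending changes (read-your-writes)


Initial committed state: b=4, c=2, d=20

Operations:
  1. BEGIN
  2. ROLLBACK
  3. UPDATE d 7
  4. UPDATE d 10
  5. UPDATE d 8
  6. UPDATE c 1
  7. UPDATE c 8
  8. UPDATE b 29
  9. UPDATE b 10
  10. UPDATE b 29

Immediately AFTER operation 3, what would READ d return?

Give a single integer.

Answer: 7

Derivation:
Initial committed: {b=4, c=2, d=20}
Op 1: BEGIN: in_txn=True, pending={}
Op 2: ROLLBACK: discarded pending []; in_txn=False
Op 3: UPDATE d=7 (auto-commit; committed d=7)
After op 3: visible(d) = 7 (pending={}, committed={b=4, c=2, d=7})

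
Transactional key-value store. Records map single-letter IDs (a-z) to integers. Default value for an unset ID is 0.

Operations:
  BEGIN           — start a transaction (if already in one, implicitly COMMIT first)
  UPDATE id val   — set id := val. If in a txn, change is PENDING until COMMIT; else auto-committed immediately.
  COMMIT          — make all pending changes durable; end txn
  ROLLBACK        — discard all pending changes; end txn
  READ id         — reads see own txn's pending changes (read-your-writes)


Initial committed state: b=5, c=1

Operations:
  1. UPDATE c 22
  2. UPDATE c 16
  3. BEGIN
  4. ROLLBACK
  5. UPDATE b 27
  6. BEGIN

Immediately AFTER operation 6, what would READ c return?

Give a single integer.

Initial committed: {b=5, c=1}
Op 1: UPDATE c=22 (auto-commit; committed c=22)
Op 2: UPDATE c=16 (auto-commit; committed c=16)
Op 3: BEGIN: in_txn=True, pending={}
Op 4: ROLLBACK: discarded pending []; in_txn=False
Op 5: UPDATE b=27 (auto-commit; committed b=27)
Op 6: BEGIN: in_txn=True, pending={}
After op 6: visible(c) = 16 (pending={}, committed={b=27, c=16})

Answer: 16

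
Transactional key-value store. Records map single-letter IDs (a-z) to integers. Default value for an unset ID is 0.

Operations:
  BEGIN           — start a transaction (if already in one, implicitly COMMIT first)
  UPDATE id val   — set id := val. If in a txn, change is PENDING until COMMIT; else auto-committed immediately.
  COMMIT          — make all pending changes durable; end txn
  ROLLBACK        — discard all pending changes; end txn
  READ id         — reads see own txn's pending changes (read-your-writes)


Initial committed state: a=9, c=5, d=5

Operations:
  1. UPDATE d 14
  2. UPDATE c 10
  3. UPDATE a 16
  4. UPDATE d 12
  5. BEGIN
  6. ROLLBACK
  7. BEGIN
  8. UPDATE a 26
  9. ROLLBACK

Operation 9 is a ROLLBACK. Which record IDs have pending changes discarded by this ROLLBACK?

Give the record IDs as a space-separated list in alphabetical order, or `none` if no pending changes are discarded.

Initial committed: {a=9, c=5, d=5}
Op 1: UPDATE d=14 (auto-commit; committed d=14)
Op 2: UPDATE c=10 (auto-commit; committed c=10)
Op 3: UPDATE a=16 (auto-commit; committed a=16)
Op 4: UPDATE d=12 (auto-commit; committed d=12)
Op 5: BEGIN: in_txn=True, pending={}
Op 6: ROLLBACK: discarded pending []; in_txn=False
Op 7: BEGIN: in_txn=True, pending={}
Op 8: UPDATE a=26 (pending; pending now {a=26})
Op 9: ROLLBACK: discarded pending ['a']; in_txn=False
ROLLBACK at op 9 discards: ['a']

Answer: a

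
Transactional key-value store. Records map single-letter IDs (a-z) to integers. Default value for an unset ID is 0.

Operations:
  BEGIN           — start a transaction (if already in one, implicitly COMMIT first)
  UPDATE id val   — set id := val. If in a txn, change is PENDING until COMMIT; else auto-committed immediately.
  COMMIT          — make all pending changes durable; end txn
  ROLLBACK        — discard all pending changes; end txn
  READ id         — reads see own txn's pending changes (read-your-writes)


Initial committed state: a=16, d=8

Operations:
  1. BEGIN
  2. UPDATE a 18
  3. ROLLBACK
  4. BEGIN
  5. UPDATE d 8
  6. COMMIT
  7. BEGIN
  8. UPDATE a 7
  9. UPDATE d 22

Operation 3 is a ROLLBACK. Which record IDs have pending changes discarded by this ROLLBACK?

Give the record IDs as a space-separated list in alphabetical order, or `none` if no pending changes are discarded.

Answer: a

Derivation:
Initial committed: {a=16, d=8}
Op 1: BEGIN: in_txn=True, pending={}
Op 2: UPDATE a=18 (pending; pending now {a=18})
Op 3: ROLLBACK: discarded pending ['a']; in_txn=False
Op 4: BEGIN: in_txn=True, pending={}
Op 5: UPDATE d=8 (pending; pending now {d=8})
Op 6: COMMIT: merged ['d'] into committed; committed now {a=16, d=8}
Op 7: BEGIN: in_txn=True, pending={}
Op 8: UPDATE a=7 (pending; pending now {a=7})
Op 9: UPDATE d=22 (pending; pending now {a=7, d=22})
ROLLBACK at op 3 discards: ['a']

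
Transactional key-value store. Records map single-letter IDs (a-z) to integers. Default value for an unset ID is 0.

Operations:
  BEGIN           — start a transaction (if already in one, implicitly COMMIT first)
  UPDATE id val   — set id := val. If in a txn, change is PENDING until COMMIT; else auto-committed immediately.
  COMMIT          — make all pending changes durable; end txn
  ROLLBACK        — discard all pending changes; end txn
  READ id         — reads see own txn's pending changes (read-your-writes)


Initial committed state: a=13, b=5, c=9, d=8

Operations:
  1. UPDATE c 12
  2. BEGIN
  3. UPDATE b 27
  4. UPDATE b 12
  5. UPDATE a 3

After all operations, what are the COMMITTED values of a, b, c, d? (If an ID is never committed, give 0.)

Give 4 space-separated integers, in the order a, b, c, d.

Initial committed: {a=13, b=5, c=9, d=8}
Op 1: UPDATE c=12 (auto-commit; committed c=12)
Op 2: BEGIN: in_txn=True, pending={}
Op 3: UPDATE b=27 (pending; pending now {b=27})
Op 4: UPDATE b=12 (pending; pending now {b=12})
Op 5: UPDATE a=3 (pending; pending now {a=3, b=12})
Final committed: {a=13, b=5, c=12, d=8}

Answer: 13 5 12 8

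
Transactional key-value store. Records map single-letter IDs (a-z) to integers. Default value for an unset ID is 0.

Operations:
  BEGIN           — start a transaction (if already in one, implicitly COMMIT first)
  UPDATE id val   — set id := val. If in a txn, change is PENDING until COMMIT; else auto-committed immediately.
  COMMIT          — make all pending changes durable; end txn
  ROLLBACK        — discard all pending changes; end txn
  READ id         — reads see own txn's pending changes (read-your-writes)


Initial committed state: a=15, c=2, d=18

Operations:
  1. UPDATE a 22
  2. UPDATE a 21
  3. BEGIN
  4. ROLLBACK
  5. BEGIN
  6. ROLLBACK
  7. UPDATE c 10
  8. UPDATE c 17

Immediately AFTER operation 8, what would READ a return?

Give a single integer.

Answer: 21

Derivation:
Initial committed: {a=15, c=2, d=18}
Op 1: UPDATE a=22 (auto-commit; committed a=22)
Op 2: UPDATE a=21 (auto-commit; committed a=21)
Op 3: BEGIN: in_txn=True, pending={}
Op 4: ROLLBACK: discarded pending []; in_txn=False
Op 5: BEGIN: in_txn=True, pending={}
Op 6: ROLLBACK: discarded pending []; in_txn=False
Op 7: UPDATE c=10 (auto-commit; committed c=10)
Op 8: UPDATE c=17 (auto-commit; committed c=17)
After op 8: visible(a) = 21 (pending={}, committed={a=21, c=17, d=18})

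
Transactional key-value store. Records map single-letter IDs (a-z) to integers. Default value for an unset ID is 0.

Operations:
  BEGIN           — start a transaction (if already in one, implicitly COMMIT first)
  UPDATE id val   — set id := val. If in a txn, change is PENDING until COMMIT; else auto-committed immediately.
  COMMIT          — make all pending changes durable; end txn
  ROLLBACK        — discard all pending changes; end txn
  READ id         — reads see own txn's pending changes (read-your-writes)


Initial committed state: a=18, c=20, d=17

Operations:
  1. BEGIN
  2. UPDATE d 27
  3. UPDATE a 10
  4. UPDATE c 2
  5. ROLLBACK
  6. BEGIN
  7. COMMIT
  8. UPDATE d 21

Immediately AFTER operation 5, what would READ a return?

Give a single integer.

Answer: 18

Derivation:
Initial committed: {a=18, c=20, d=17}
Op 1: BEGIN: in_txn=True, pending={}
Op 2: UPDATE d=27 (pending; pending now {d=27})
Op 3: UPDATE a=10 (pending; pending now {a=10, d=27})
Op 4: UPDATE c=2 (pending; pending now {a=10, c=2, d=27})
Op 5: ROLLBACK: discarded pending ['a', 'c', 'd']; in_txn=False
After op 5: visible(a) = 18 (pending={}, committed={a=18, c=20, d=17})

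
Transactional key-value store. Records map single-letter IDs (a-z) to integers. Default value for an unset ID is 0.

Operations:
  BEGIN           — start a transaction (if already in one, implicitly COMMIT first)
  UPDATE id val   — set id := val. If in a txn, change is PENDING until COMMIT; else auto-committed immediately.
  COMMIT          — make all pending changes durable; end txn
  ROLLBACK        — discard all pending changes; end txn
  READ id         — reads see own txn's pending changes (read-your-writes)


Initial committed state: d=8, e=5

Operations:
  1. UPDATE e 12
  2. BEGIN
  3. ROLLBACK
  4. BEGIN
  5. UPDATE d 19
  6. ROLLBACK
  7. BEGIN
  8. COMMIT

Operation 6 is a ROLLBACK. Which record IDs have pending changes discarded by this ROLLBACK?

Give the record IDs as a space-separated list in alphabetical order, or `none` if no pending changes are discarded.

Answer: d

Derivation:
Initial committed: {d=8, e=5}
Op 1: UPDATE e=12 (auto-commit; committed e=12)
Op 2: BEGIN: in_txn=True, pending={}
Op 3: ROLLBACK: discarded pending []; in_txn=False
Op 4: BEGIN: in_txn=True, pending={}
Op 5: UPDATE d=19 (pending; pending now {d=19})
Op 6: ROLLBACK: discarded pending ['d']; in_txn=False
Op 7: BEGIN: in_txn=True, pending={}
Op 8: COMMIT: merged [] into committed; committed now {d=8, e=12}
ROLLBACK at op 6 discards: ['d']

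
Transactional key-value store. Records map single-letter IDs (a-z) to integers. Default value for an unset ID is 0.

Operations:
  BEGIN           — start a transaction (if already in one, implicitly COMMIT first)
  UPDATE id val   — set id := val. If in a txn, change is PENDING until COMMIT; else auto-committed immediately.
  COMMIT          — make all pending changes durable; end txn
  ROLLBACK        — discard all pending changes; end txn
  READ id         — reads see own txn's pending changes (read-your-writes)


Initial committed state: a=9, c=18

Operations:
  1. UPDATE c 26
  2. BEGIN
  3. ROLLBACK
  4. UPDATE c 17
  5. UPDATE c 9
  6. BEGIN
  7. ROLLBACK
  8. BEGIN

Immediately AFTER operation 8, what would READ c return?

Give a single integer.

Initial committed: {a=9, c=18}
Op 1: UPDATE c=26 (auto-commit; committed c=26)
Op 2: BEGIN: in_txn=True, pending={}
Op 3: ROLLBACK: discarded pending []; in_txn=False
Op 4: UPDATE c=17 (auto-commit; committed c=17)
Op 5: UPDATE c=9 (auto-commit; committed c=9)
Op 6: BEGIN: in_txn=True, pending={}
Op 7: ROLLBACK: discarded pending []; in_txn=False
Op 8: BEGIN: in_txn=True, pending={}
After op 8: visible(c) = 9 (pending={}, committed={a=9, c=9})

Answer: 9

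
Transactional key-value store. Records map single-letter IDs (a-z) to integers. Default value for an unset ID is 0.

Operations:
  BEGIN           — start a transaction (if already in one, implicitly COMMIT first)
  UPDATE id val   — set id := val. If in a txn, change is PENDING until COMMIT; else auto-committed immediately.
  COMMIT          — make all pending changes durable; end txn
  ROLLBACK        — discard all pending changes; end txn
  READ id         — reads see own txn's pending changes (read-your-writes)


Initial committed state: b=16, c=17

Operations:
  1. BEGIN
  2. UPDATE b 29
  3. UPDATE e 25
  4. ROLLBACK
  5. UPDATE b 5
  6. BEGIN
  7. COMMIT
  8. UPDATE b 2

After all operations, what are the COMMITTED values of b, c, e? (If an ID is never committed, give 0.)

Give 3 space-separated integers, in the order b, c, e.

Answer: 2 17 0

Derivation:
Initial committed: {b=16, c=17}
Op 1: BEGIN: in_txn=True, pending={}
Op 2: UPDATE b=29 (pending; pending now {b=29})
Op 3: UPDATE e=25 (pending; pending now {b=29, e=25})
Op 4: ROLLBACK: discarded pending ['b', 'e']; in_txn=False
Op 5: UPDATE b=5 (auto-commit; committed b=5)
Op 6: BEGIN: in_txn=True, pending={}
Op 7: COMMIT: merged [] into committed; committed now {b=5, c=17}
Op 8: UPDATE b=2 (auto-commit; committed b=2)
Final committed: {b=2, c=17}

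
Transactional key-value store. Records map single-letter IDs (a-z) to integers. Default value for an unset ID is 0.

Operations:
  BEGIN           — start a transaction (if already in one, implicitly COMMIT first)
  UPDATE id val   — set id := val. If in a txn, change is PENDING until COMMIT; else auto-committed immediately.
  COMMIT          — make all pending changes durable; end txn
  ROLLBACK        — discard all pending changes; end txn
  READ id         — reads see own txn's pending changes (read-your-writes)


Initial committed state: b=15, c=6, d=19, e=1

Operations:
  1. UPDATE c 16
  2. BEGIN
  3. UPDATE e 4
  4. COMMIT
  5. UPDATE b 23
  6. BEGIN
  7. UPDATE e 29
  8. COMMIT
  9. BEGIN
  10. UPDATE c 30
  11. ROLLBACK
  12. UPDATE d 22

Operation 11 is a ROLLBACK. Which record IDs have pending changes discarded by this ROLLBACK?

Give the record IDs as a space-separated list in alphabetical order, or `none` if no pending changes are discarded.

Answer: c

Derivation:
Initial committed: {b=15, c=6, d=19, e=1}
Op 1: UPDATE c=16 (auto-commit; committed c=16)
Op 2: BEGIN: in_txn=True, pending={}
Op 3: UPDATE e=4 (pending; pending now {e=4})
Op 4: COMMIT: merged ['e'] into committed; committed now {b=15, c=16, d=19, e=4}
Op 5: UPDATE b=23 (auto-commit; committed b=23)
Op 6: BEGIN: in_txn=True, pending={}
Op 7: UPDATE e=29 (pending; pending now {e=29})
Op 8: COMMIT: merged ['e'] into committed; committed now {b=23, c=16, d=19, e=29}
Op 9: BEGIN: in_txn=True, pending={}
Op 10: UPDATE c=30 (pending; pending now {c=30})
Op 11: ROLLBACK: discarded pending ['c']; in_txn=False
Op 12: UPDATE d=22 (auto-commit; committed d=22)
ROLLBACK at op 11 discards: ['c']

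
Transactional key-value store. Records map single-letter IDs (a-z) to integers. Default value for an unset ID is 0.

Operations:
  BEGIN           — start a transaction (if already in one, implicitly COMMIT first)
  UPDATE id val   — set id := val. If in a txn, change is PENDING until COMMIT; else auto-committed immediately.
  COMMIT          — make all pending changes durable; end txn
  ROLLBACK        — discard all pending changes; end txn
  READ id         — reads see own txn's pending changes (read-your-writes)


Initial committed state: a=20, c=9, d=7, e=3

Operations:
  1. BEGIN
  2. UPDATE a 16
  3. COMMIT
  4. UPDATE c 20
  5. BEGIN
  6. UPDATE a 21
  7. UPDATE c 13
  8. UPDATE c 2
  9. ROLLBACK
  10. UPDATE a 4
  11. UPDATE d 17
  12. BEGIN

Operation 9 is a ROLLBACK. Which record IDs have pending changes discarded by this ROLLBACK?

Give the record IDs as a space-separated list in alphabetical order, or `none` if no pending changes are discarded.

Initial committed: {a=20, c=9, d=7, e=3}
Op 1: BEGIN: in_txn=True, pending={}
Op 2: UPDATE a=16 (pending; pending now {a=16})
Op 3: COMMIT: merged ['a'] into committed; committed now {a=16, c=9, d=7, e=3}
Op 4: UPDATE c=20 (auto-commit; committed c=20)
Op 5: BEGIN: in_txn=True, pending={}
Op 6: UPDATE a=21 (pending; pending now {a=21})
Op 7: UPDATE c=13 (pending; pending now {a=21, c=13})
Op 8: UPDATE c=2 (pending; pending now {a=21, c=2})
Op 9: ROLLBACK: discarded pending ['a', 'c']; in_txn=False
Op 10: UPDATE a=4 (auto-commit; committed a=4)
Op 11: UPDATE d=17 (auto-commit; committed d=17)
Op 12: BEGIN: in_txn=True, pending={}
ROLLBACK at op 9 discards: ['a', 'c']

Answer: a c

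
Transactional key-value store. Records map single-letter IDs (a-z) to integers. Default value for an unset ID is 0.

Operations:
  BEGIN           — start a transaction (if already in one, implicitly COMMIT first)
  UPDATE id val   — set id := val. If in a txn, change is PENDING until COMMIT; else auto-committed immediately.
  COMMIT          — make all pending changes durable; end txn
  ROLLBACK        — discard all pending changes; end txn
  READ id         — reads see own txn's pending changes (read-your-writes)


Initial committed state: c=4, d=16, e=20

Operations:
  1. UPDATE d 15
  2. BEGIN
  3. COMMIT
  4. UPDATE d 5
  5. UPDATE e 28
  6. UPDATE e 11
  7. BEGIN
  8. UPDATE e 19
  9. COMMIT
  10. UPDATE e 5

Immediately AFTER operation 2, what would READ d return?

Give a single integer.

Answer: 15

Derivation:
Initial committed: {c=4, d=16, e=20}
Op 1: UPDATE d=15 (auto-commit; committed d=15)
Op 2: BEGIN: in_txn=True, pending={}
After op 2: visible(d) = 15 (pending={}, committed={c=4, d=15, e=20})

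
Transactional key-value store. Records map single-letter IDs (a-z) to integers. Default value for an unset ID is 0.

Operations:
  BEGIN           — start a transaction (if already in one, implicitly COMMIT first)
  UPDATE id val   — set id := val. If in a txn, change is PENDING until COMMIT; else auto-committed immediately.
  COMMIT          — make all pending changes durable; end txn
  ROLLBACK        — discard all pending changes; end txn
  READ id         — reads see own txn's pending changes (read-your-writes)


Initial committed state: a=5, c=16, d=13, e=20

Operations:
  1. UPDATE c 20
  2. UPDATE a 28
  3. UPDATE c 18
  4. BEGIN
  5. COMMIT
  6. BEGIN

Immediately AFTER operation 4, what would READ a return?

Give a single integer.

Answer: 28

Derivation:
Initial committed: {a=5, c=16, d=13, e=20}
Op 1: UPDATE c=20 (auto-commit; committed c=20)
Op 2: UPDATE a=28 (auto-commit; committed a=28)
Op 3: UPDATE c=18 (auto-commit; committed c=18)
Op 4: BEGIN: in_txn=True, pending={}
After op 4: visible(a) = 28 (pending={}, committed={a=28, c=18, d=13, e=20})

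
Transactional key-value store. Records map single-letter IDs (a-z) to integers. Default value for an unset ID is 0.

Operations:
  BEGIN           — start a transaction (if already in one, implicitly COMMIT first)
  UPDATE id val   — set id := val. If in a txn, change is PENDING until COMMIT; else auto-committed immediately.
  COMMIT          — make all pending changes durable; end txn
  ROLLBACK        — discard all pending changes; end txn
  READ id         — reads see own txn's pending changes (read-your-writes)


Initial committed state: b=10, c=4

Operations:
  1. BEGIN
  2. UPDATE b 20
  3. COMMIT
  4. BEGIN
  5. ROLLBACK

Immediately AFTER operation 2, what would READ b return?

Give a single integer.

Answer: 20

Derivation:
Initial committed: {b=10, c=4}
Op 1: BEGIN: in_txn=True, pending={}
Op 2: UPDATE b=20 (pending; pending now {b=20})
After op 2: visible(b) = 20 (pending={b=20}, committed={b=10, c=4})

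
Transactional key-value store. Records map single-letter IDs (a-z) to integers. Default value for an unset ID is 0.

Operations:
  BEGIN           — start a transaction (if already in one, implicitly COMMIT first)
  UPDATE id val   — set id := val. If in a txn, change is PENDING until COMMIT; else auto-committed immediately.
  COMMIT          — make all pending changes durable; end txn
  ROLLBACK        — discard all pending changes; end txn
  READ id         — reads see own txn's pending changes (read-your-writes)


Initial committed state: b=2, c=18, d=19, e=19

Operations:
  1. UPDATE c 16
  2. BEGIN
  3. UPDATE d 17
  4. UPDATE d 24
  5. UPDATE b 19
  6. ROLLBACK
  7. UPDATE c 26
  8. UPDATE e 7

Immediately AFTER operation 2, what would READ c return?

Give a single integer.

Answer: 16

Derivation:
Initial committed: {b=2, c=18, d=19, e=19}
Op 1: UPDATE c=16 (auto-commit; committed c=16)
Op 2: BEGIN: in_txn=True, pending={}
After op 2: visible(c) = 16 (pending={}, committed={b=2, c=16, d=19, e=19})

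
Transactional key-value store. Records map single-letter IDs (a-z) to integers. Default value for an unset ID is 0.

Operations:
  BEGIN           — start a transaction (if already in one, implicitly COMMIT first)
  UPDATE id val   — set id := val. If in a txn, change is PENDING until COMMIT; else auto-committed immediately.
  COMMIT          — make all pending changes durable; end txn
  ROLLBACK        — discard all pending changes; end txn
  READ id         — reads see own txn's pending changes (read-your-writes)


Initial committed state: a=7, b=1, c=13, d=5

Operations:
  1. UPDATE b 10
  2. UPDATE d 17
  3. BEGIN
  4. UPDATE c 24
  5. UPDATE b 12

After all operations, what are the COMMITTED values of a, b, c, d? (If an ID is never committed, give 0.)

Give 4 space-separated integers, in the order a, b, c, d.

Initial committed: {a=7, b=1, c=13, d=5}
Op 1: UPDATE b=10 (auto-commit; committed b=10)
Op 2: UPDATE d=17 (auto-commit; committed d=17)
Op 3: BEGIN: in_txn=True, pending={}
Op 4: UPDATE c=24 (pending; pending now {c=24})
Op 5: UPDATE b=12 (pending; pending now {b=12, c=24})
Final committed: {a=7, b=10, c=13, d=17}

Answer: 7 10 13 17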